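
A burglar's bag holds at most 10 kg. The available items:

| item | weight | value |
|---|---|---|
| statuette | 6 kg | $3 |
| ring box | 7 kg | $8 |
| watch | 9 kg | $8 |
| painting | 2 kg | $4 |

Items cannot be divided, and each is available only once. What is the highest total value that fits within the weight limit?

$12

Check high-value combinations within 10 kg:
- ring box+painting: weight 7+2=9, value 8+4=12
- ring box: weight 7, value 8
- watch: weight 9, value 8
- statuette+painting: weight 6+2=8, value 3+4=7
Best: $12.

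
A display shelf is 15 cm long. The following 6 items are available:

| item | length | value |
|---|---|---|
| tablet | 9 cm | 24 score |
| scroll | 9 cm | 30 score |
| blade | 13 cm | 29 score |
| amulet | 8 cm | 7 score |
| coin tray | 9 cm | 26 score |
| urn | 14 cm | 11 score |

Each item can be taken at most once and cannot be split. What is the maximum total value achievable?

30 score

Check high-value combinations within 15 cm:
- scroll: length 9, value 30
- blade: length 13, value 29
- coin tray: length 9, value 26
Best: 30 score.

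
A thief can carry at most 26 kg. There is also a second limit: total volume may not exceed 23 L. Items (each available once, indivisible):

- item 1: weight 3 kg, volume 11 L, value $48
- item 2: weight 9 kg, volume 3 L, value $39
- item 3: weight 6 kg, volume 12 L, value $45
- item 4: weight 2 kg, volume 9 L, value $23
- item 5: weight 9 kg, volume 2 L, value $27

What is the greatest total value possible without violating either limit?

$114

Feasible sets respecting both limits:
- item 1+item 2+item 5: weight 21, volume 16, value 114
- item 2+item 3+item 5: weight 24, volume 17, value 111
- item 1+item 2+item 4: weight 14, volume 23, value 110
Best: $114.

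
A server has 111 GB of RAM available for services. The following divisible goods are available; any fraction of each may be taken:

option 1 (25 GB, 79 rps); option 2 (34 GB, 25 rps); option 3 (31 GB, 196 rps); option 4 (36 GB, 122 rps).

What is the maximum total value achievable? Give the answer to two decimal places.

410.97

Take in order of value per unit:
- option 3 (196/31 per unit): all 31 → value 196, running total 196.00
- option 4 (122/36 per unit): all 36 → value 122, running total 318.00
- option 1 (79/25 per unit): all 25 → value 79, running total 397.00
- option 2 (25/34 per unit): 19 of 34 → value 19×25/34 = 13.9706, running total 410.97
Total 410.97.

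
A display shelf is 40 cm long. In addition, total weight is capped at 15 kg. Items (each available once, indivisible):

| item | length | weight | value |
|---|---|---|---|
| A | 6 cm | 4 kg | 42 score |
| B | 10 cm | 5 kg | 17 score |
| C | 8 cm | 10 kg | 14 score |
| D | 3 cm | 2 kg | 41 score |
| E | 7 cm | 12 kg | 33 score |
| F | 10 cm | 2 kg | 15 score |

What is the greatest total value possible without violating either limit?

Feasible sets respecting both limits:
- A+B+D+F: length 29, weight 13, value 115
- A+B+D: length 19, weight 11, value 100
- A+D+F: length 19, weight 8, value 98
Best: 115 score.

115 score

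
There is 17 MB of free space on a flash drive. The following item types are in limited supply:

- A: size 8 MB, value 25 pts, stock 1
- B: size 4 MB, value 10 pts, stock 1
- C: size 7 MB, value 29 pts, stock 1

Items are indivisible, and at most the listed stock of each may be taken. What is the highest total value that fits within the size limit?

54 pts

Top feasible selections:
- 1×A + 1×C: size 15, value 54
- 1×B + 1×C: size 11, value 39
Best: 54 pts.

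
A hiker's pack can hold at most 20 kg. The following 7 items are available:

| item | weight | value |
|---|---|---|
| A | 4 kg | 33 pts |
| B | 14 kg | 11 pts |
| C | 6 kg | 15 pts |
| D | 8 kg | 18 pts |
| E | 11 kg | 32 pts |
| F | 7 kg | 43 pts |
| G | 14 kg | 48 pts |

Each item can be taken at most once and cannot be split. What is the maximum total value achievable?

Check high-value combinations within 20 kg:
- A+D+F: weight 4+8+7=19, value 33+18+43=94
- A+C+F: weight 4+6+7=17, value 33+15+43=91
- A+G: weight 4+14=18, value 33+48=81
- A+F: weight 4+7=11, value 33+43=76
Best: 94 pts.

94 pts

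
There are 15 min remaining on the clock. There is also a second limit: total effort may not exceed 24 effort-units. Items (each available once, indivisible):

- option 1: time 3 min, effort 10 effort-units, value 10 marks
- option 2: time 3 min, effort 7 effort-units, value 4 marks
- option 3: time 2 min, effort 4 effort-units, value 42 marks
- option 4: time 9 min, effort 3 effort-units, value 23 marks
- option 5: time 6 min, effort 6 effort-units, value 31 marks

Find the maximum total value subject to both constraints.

Feasible sets respecting both limits:
- option 1+option 3+option 5: time 11, effort 20, value 83
- option 2+option 3+option 5: time 11, effort 17, value 77
- option 1+option 3+option 4: time 14, effort 17, value 75
Best: 83 marks.

83 marks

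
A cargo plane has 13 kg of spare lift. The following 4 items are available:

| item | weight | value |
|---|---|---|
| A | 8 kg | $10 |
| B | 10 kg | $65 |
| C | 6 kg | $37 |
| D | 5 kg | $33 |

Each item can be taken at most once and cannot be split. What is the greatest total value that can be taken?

$70

Check high-value combinations within 13 kg:
- C+D: weight 6+5=11, value 37+33=70
- B: weight 10, value 65
- A+D: weight 8+5=13, value 10+33=43
Best: $70.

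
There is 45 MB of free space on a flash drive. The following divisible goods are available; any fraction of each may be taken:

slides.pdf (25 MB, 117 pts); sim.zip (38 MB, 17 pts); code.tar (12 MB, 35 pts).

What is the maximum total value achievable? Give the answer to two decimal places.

Take in order of value per unit:
- slides.pdf (117/25 per unit): all 25 → value 117, running total 117.00
- code.tar (35/12 per unit): all 12 → value 35, running total 152.00
- sim.zip (17/38 per unit): 8 of 38 → value 8×17/38 = 3.5789, running total 155.58
Total 155.58.

155.58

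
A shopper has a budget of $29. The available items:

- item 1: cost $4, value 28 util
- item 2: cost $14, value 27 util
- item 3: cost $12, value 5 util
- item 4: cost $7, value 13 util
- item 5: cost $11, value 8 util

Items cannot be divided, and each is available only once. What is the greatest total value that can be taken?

Check high-value combinations within $29:
- item 1+item 2+item 4: cost 4+14+7=25, value 28+27+13=68
- item 1+item 2+item 5: cost 4+14+11=29, value 28+27+8=63
- item 1+item 2: cost 4+14=18, value 28+27=55
- item 1+item 4+item 5: cost 4+7+11=22, value 28+13+8=49
Best: 68 util.

68 util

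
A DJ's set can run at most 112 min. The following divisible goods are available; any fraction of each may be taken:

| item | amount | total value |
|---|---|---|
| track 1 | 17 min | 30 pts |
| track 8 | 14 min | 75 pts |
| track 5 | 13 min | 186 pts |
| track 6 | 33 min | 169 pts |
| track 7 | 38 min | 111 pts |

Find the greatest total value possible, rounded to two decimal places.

565.71

Take in order of value per unit:
- track 5 (186/13 per unit): all 13 → value 186, running total 186.00
- track 8 (75/14 per unit): all 14 → value 75, running total 261.00
- track 6 (169/33 per unit): all 33 → value 169, running total 430.00
- track 7 (111/38 per unit): all 38 → value 111, running total 541.00
- track 1 (30/17 per unit): 14 of 17 → value 14×30/17 = 24.7059, running total 565.71
Total 565.71.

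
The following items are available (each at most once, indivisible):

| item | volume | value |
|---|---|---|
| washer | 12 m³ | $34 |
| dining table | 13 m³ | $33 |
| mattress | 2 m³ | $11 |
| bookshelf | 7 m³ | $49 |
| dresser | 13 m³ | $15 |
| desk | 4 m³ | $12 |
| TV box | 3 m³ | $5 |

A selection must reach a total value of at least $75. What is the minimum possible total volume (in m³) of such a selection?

Subsets with value ≥ 75, sorted by total volume:
- mattress+bookshelf+desk+TV box: volume 16, value 77
- washer+bookshelf: volume 19, value 83
- dining table+bookshelf: volume 20, value 82
Minimum volume: 16 m³.

16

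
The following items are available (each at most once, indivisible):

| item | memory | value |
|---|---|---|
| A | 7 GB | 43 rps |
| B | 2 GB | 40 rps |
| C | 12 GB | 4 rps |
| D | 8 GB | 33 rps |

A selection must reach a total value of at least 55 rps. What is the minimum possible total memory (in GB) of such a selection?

Subsets with value ≥ 55, sorted by total memory:
- A+B: memory 9, value 83
- B+D: memory 10, value 73
Minimum memory: 9 GB.

9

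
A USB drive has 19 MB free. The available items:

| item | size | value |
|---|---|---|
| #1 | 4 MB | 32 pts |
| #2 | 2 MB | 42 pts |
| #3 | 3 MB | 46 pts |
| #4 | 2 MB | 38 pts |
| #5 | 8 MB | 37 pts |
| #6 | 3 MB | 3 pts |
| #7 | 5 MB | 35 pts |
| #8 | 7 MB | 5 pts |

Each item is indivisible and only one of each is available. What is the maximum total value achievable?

196 pts

Check high-value combinations within 19 MB:
- #1+#2+#3+#4+#6+#7: size 4+2+3+2+3+5=19, value 32+42+46+38+3+35=196
- #1+#2+#3+#4+#5: size 4+2+3+2+8=19, value 32+42+46+38+37=195
- #1+#2+#3+#4+#7: size 4+2+3+2+5=16, value 32+42+46+38+35=193
- #2+#3+#4+#5+#6: size 2+3+2+8+3=18, value 42+46+38+37+3=166
- #2+#3+#4+#7+#8: size 2+3+2+5+7=19, value 42+46+38+35+5=166
Best: 196 pts.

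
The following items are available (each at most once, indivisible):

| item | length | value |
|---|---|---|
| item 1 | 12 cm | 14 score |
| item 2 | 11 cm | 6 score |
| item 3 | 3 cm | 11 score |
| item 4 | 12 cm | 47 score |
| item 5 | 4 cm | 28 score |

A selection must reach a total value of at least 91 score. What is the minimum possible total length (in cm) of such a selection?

Subsets with value ≥ 91, sorted by total length:
- item 2+item 3+item 4+item 5: length 30, value 92
- item 1+item 3+item 4+item 5: length 31, value 100
- item 1+item 2+item 4+item 5: length 39, value 95
Minimum length: 30 cm.

30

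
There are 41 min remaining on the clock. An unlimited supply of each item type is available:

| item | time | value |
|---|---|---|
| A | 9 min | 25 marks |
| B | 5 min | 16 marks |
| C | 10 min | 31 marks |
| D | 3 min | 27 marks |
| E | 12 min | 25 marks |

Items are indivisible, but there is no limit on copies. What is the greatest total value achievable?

Best value-per-unit is D at 27/3, and filling with it alone uses time 13×3=39. No mix of the others beats 13×27 = 351.

351 marks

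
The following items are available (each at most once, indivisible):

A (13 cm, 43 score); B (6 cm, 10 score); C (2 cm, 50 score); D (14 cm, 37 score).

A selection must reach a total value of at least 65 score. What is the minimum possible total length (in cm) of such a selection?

15

Subsets with value ≥ 65, sorted by total length:
- A+C: length 15, value 93
- C+D: length 16, value 87
- A+B+C: length 21, value 103
Minimum length: 15 cm.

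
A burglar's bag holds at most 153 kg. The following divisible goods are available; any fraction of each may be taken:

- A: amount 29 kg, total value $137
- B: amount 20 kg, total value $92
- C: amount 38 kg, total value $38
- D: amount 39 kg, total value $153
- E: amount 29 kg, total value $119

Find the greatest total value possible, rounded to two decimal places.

537.00

Take in order of value per unit:
- A (137/29 per unit): all 29 → value 137, running total 137.00
- B (92/20 per unit): all 20 → value 92, running total 229.00
- E (119/29 per unit): all 29 → value 119, running total 348.00
- D (153/39 per unit): all 39 → value 153, running total 501.00
- C (38/38 per unit): 36 of 38 → value 36×38/38 = 36.0000, running total 537.00
Total 537.00.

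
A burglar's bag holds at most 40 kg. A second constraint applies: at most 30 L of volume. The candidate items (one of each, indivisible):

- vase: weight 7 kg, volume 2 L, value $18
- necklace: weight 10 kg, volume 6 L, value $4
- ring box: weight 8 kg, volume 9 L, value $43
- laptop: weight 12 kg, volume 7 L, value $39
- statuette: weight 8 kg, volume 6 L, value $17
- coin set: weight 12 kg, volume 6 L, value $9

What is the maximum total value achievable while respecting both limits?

$117

Feasible sets respecting both limits:
- vase+ring box+laptop+statuette: weight 35, volume 24, value 117
- vase+ring box+laptop+coin set: weight 39, volume 24, value 109
- ring box+laptop+statuette+coin set: weight 40, volume 28, value 108
- vase+necklace+ring box+laptop: weight 37, volume 24, value 104
Best: $117.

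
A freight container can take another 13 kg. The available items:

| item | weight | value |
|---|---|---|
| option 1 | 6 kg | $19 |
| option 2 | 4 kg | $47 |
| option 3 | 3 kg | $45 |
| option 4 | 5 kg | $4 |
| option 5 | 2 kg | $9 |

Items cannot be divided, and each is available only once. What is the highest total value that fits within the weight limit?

$111

Check high-value combinations within 13 kg:
- option 1+option 2+option 3: weight 6+4+3=13, value 19+47+45=111
- option 2+option 3+option 5: weight 4+3+2=9, value 47+45+9=101
- option 2+option 3+option 4: weight 4+3+5=12, value 47+45+4=96
Best: $111.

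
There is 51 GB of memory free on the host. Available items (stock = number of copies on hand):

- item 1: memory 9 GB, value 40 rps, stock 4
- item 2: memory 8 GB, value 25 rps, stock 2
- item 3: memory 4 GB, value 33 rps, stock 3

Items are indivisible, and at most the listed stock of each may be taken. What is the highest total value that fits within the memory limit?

Best selections within memory 51 and stock limits:
- 4×item 1 + 3×item 3: memory 48, value 259
- 3×item 1 + 1×item 2 + 3×item 3: memory 47, value 244
- 3×item 1 + 2×item 2 + 2×item 3: memory 51, value 236
- 2×item 1 + 2×item 2 + 3×item 3: memory 46, value 229
Best: 259 rps.

259 rps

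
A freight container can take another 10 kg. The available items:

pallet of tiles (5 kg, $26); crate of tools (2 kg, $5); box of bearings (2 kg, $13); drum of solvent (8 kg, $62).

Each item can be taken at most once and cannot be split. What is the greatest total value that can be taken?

Check high-value combinations within 10 kg:
- box of bearings+drum of solvent: weight 2+8=10, value 13+62=75
- crate of tools+drum of solvent: weight 2+8=10, value 5+62=67
- drum of solvent: weight 8, value 62
- pallet of tiles+crate of tools+box of bearings: weight 5+2+2=9, value 26+5+13=44
- pallet of tiles+box of bearings: weight 5+2=7, value 26+13=39
Best: $75.

$75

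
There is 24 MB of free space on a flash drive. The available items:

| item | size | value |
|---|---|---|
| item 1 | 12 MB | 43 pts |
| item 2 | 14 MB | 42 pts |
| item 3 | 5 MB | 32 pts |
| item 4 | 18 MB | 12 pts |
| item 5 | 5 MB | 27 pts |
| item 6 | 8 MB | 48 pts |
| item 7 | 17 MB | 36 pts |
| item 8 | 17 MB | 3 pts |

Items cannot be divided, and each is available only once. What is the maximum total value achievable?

107 pts

This is a 0/1 knapsack; check combinations near the capacity.
- item 3+item 5+item 6: size 5+5+8=18, value 32+27+48=107
- item 1+item 3+item 5: size 12+5+5=22, value 43+32+27=102
- item 2+item 3+item 5: size 14+5+5=24, value 42+32+27=101
Best: 107 pts.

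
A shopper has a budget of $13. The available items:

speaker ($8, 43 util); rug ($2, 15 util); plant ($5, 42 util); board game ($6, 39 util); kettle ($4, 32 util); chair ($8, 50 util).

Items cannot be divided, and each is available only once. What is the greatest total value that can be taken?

96 util

Check high-value combinations within $13:
- rug+plant+board game: cost 2+5+6=13, value 15+42+39=96
- plant+chair: cost 5+8=13, value 42+50=92
- rug+plant+kettle: cost 2+5+4=11, value 15+42+32=89
- rug+board game+kettle: cost 2+6+4=12, value 15+39+32=86
Best: 96 util.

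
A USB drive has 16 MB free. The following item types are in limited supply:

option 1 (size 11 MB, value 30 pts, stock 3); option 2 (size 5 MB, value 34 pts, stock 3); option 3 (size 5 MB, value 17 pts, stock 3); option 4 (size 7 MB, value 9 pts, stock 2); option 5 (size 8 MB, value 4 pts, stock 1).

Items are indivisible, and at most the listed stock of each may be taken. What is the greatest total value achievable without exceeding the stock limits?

Best selections within size 16 and stock limits:
- 3×option 2: size 15, value 102
- 2×option 2 + 1×option 3: size 15, value 85
- 2×option 2: size 10, value 68
- 1×option 2 + 2×option 3: size 15, value 68
Best: 102 pts.

102 pts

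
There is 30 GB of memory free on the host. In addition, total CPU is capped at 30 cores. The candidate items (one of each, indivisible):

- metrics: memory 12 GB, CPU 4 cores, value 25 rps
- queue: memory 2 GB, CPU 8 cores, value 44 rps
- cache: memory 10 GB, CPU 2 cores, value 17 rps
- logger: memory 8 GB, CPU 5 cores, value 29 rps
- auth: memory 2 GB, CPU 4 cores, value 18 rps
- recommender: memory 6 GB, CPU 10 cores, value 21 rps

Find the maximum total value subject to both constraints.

129 rps

Feasible sets respecting both limits:
- queue+cache+logger+auth+recommender: memory 28, CPU 29, value 129
- metrics+queue+logger+recommender: memory 28, CPU 27, value 119
- metrics+queue+logger+auth: memory 24, CPU 21, value 116
- queue+logger+auth+recommender: memory 18, CPU 27, value 112
Best: 129 rps.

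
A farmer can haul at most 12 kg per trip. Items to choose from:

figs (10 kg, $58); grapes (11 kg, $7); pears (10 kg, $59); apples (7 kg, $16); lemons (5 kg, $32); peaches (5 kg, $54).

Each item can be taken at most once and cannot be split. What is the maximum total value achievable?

$86

This is a 0/1 knapsack; check combinations near the capacity.
- lemons+peaches: weight 5+5=10, value 32+54=86
- apples+peaches: weight 7+5=12, value 16+54=70
- pears: weight 10, value 59
- figs: weight 10, value 58
- peaches: weight 5, value 54
Best: $86.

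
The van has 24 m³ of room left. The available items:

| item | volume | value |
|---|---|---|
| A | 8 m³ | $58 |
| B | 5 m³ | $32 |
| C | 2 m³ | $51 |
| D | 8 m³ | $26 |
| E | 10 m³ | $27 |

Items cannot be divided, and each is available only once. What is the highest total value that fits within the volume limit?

Check high-value combinations within 24 m³:
- A+B+C+D: volume 8+5+2+8=23, value 58+32+51+26=167
- A+B+C: volume 8+5+2=15, value 58+32+51=141
- A+C+E: volume 8+2+10=20, value 58+51+27=136
- A+C+D: volume 8+2+8=18, value 58+51+26=135
Best: $167.

$167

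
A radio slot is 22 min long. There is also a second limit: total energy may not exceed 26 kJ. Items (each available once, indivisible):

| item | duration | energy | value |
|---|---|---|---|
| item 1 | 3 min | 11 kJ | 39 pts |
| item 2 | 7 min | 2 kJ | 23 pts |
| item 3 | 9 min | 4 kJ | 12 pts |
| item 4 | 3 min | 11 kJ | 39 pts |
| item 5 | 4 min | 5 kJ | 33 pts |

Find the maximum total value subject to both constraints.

Feasible sets respecting both limits:
- item 1+item 2+item 4: duration 13, energy 24, value 101
- item 1+item 2+item 5: duration 14, energy 18, value 95
- item 2+item 4+item 5: duration 14, energy 18, value 95
- item 1+item 3+item 4: duration 15, energy 26, value 90
Best: 101 pts.

101 pts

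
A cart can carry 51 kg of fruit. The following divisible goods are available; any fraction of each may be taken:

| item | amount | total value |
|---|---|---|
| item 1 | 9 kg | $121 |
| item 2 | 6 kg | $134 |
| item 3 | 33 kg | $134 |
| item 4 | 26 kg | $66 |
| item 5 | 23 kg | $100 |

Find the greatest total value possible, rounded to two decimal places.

407.79

Take in order of value per unit:
- item 2 (134/6 per unit): all 6 → value 134, running total 134.00
- item 1 (121/9 per unit): all 9 → value 121, running total 255.00
- item 5 (100/23 per unit): all 23 → value 100, running total 355.00
- item 3 (134/33 per unit): 13 of 33 → value 13×134/33 = 52.7879, running total 407.79
Total 407.79.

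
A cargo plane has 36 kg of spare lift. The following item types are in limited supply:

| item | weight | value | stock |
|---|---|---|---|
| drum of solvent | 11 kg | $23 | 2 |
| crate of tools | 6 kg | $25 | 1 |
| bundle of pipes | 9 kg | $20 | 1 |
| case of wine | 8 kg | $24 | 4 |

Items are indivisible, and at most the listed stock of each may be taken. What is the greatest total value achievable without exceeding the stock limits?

$97

Best selections within weight 36 and stock limits:
- 1×crate of tools + 3×case of wine: weight 30, value 97
- 4×case of wine: weight 32, value 96
- 1×drum of solvent + 1×crate of tools + 2×case of wine: weight 33, value 96
Best: $97.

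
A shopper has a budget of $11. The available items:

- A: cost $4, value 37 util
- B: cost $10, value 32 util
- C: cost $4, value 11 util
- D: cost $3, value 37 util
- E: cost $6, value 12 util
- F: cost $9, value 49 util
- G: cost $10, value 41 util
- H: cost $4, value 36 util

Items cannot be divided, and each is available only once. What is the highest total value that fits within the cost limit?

Check high-value combinations within $11:
- A+D+H: cost 4+3+4=11, value 37+37+36=110
- A+C+D: cost 4+4+3=11, value 37+11+37=85
- C+D+H: cost 4+3+4=11, value 11+37+36=84
Best: 110 util.

110 util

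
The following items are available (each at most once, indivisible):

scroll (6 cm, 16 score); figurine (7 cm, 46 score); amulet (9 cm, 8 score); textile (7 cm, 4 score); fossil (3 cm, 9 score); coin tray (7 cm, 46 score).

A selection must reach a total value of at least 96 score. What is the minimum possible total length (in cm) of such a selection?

Subsets with value ≥ 96, sorted by total length:
- figurine+fossil+coin tray: length 17, value 101
- scroll+figurine+coin tray: length 20, value 108
Minimum length: 17 cm.

17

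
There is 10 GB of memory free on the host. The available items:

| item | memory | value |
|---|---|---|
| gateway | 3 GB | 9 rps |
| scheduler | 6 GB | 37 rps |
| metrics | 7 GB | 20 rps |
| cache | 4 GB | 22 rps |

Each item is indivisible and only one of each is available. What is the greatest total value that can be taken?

Check high-value combinations within 10 GB:
- scheduler+cache: memory 6+4=10, value 37+22=59
- gateway+scheduler: memory 3+6=9, value 9+37=46
- scheduler: memory 6, value 37
- gateway+cache: memory 3+4=7, value 9+22=31
Best: 59 rps.

59 rps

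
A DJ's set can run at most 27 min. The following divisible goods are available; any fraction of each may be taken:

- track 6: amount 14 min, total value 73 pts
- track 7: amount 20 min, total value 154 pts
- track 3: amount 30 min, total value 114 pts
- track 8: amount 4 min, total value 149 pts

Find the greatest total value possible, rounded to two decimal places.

318.64

Take in order of value per unit:
- track 8 (149/4 per unit): all 4 → value 149, running total 149.00
- track 7 (154/20 per unit): all 20 → value 154, running total 303.00
- track 6 (73/14 per unit): 3 of 14 → value 3×73/14 = 15.6429, running total 318.64
Total 318.64.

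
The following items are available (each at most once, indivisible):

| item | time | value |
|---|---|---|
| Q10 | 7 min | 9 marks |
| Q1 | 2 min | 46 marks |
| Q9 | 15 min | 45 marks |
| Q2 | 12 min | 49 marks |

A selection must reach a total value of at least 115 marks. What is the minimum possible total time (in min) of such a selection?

Subsets with value ≥ 115, sorted by total time:
- Q1+Q9+Q2: time 29, value 140
- Q10+Q1+Q9+Q2: time 36, value 149
Minimum time: 29 min.

29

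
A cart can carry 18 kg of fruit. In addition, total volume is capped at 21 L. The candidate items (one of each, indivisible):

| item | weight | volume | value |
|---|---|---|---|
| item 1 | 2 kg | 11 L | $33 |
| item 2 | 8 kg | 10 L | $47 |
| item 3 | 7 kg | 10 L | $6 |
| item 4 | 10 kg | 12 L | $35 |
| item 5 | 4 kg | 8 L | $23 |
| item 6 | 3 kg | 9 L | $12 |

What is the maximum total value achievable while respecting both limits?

$80

Feasible sets respecting both limits:
- item 1+item 2: weight 10, volume 21, value 80
- item 2+item 5: weight 12, volume 18, value 70
- item 2+item 6: weight 11, volume 19, value 59
- item 4+item 5: weight 14, volume 20, value 58
Best: $80.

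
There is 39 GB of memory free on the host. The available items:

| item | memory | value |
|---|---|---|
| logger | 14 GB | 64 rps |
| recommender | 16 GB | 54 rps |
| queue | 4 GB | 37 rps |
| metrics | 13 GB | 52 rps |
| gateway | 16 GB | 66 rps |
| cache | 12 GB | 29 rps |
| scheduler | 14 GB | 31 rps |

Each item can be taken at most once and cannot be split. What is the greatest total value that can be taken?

This is a 0/1 knapsack; check combinations near the capacity.
- logger+queue+gateway: memory 14+4+16=34, value 64+37+66=167
- recommender+queue+gateway: memory 16+4+16=36, value 54+37+66=157
- queue+metrics+gateway: memory 4+13+16=33, value 37+52+66=155
- logger+recommender+queue: memory 14+16+4=34, value 64+54+37=155
Best: 167 rps.

167 rps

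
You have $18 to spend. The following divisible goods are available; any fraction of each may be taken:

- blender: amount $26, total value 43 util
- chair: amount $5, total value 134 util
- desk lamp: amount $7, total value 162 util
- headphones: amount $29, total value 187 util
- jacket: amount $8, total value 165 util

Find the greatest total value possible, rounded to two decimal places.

419.75

Take in order of value per unit:
- chair (134/5 per unit): all 5 → value 134, running total 134.00
- desk lamp (162/7 per unit): all 7 → value 162, running total 296.00
- jacket (165/8 per unit): 6 of 8 → value 6×165/8 = 123.7500, running total 419.75
Total 419.75.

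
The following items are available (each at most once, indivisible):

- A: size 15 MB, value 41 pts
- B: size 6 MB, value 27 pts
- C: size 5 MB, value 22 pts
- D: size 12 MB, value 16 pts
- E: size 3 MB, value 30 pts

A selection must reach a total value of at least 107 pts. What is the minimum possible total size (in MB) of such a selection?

29

Subsets with value ≥ 107, sorted by total size:
- A+B+C+E: size 29, value 120
- A+C+D+E: size 35, value 109
Minimum size: 29 MB.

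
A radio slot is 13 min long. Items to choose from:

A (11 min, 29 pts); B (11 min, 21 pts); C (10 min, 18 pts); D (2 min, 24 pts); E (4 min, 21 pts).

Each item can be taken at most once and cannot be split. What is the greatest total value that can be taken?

53 pts

Check high-value combinations within 13 min:
- A+D: duration 11+2=13, value 29+24=53
- D+E: duration 2+4=6, value 24+21=45
- B+D: duration 11+2=13, value 21+24=45
- C+D: duration 10+2=12, value 18+24=42
Best: 53 pts.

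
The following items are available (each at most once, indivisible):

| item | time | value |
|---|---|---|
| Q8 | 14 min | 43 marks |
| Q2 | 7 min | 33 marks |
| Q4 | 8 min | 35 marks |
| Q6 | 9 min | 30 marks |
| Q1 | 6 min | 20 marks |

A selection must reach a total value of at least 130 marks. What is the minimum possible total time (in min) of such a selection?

Subsets with value ≥ 130, sorted by total time:
- Q8+Q2+Q4+Q1: time 35, value 131
- Q8+Q2+Q4+Q6: time 38, value 141
- Q8+Q2+Q4+Q6+Q1: time 44, value 161
Minimum time: 35 min.

35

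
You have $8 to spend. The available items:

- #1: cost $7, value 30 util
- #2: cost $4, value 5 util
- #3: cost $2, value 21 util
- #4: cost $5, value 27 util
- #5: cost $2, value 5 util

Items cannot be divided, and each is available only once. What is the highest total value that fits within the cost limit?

48 util

Check high-value combinations within $8:
- #3+#4: cost 2+5=7, value 21+27=48
- #4+#5: cost 5+2=7, value 27+5=32
- #2+#3+#5: cost 4+2+2=8, value 5+21+5=31
Best: 48 util.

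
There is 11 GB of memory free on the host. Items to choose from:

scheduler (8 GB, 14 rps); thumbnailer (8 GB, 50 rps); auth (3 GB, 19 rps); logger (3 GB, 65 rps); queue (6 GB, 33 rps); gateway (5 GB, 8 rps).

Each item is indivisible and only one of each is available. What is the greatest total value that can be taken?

115 rps

Check high-value combinations within 11 GB:
- thumbnailer+logger: memory 8+3=11, value 50+65=115
- logger+queue: memory 3+6=9, value 65+33=98
- auth+logger+gateway: memory 3+3+5=11, value 19+65+8=92
- auth+logger: memory 3+3=6, value 19+65=84
Best: 115 rps.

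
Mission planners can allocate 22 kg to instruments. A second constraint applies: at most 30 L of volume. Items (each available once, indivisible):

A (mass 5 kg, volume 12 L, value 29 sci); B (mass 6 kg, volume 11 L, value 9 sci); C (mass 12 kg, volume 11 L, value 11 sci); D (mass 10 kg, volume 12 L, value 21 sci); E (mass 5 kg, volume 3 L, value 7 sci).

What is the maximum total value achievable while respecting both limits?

57 sci

Feasible sets respecting both limits:
- A+D+E: mass 20, volume 27, value 57
- A+D: mass 15, volume 24, value 50
- A+C+E: mass 22, volume 26, value 47
Best: 57 sci.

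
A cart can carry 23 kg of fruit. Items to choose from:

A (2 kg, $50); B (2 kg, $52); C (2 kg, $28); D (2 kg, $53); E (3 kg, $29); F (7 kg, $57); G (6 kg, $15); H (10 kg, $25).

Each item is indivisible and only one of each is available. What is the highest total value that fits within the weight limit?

$269

Check high-value combinations within 23 kg:
- A+B+C+D+E+F: weight 2+2+2+2+3+7=18, value 50+52+28+53+29+57=269
- A+B+D+E+F+G: weight 2+2+2+3+7+6=22, value 50+52+53+29+57+15=256
- A+B+C+D+F+G: weight 2+2+2+2+7+6=21, value 50+52+28+53+57+15=255
- A+B+D+E+F: weight 2+2+2+3+7=16, value 50+52+53+29+57=241
Best: $269.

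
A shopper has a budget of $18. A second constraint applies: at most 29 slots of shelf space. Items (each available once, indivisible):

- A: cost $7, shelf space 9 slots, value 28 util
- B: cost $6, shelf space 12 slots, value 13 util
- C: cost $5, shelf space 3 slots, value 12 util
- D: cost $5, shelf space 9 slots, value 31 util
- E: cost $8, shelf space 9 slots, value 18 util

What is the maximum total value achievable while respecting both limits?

Feasible sets respecting both limits:
- A+C+D: cost 17, shelf space 21, value 71
- C+D+E: cost 18, shelf space 21, value 61
- A+D: cost 12, shelf space 18, value 59
Best: 71 util.

71 util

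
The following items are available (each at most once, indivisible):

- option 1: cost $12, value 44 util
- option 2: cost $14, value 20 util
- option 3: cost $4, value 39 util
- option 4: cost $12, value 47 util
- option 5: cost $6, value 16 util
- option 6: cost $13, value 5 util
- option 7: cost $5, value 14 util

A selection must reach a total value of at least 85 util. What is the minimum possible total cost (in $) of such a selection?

Subsets with value ≥ 85, sorted by total cost:
- option 3+option 4: cost 16, value 86
- option 3+option 4+option 7: cost 21, value 100
Minimum cost: 16 $.

16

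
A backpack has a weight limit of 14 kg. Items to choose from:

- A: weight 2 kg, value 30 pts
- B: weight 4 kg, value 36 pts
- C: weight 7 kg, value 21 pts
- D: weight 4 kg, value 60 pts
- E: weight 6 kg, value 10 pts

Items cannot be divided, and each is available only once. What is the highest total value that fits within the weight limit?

This is a 0/1 knapsack; check combinations near the capacity.
- A+B+D: weight 2+4+4=10, value 30+36+60=126
- A+C+D: weight 2+7+4=13, value 30+21+60=111
- B+D+E: weight 4+4+6=14, value 36+60+10=106
- A+D+E: weight 2+4+6=12, value 30+60+10=100
Best: 126 pts.

126 pts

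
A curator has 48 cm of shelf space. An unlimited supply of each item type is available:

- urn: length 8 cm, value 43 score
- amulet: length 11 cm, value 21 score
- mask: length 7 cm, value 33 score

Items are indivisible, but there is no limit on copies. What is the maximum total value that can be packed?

Best value-per-unit is urn at 43/8, and filling with it alone uses length 6×8=48. No mix of the others beats 6×43 = 258.

258 score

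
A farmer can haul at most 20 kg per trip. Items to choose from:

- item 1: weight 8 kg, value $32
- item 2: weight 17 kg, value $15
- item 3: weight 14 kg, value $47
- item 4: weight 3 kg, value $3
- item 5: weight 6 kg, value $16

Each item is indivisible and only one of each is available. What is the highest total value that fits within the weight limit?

$63

Check high-value combinations within 20 kg:
- item 3+item 5: weight 14+6=20, value 47+16=63
- item 1+item 4+item 5: weight 8+3+6=17, value 32+3+16=51
- item 3+item 4: weight 14+3=17, value 47+3=50
- item 1+item 5: weight 8+6=14, value 32+16=48
Best: $63.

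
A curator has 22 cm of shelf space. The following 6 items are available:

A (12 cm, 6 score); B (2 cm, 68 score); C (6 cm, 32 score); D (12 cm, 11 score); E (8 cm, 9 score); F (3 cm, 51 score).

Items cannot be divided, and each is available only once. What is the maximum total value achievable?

Check high-value combinations within 22 cm:
- B+C+E+F: length 2+6+8+3=19, value 68+32+9+51=160
- B+C+F: length 2+6+3=11, value 68+32+51=151
- B+D+F: length 2+12+3=17, value 68+11+51=130
- B+E+F: length 2+8+3=13, value 68+9+51=128
Best: 160 score.

160 score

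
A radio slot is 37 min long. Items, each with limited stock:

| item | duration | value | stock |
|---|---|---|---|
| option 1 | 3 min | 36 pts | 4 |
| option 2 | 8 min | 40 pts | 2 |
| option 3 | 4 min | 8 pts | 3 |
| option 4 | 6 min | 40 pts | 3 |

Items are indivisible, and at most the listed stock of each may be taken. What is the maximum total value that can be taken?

272 pts

Top feasible selections:
- 4×option 1 + 1×option 3 + 3×option 4: duration 34, value 272
- 4×option 1 + 1×option 2 + 1×option 3 + 2×option 4: duration 36, value 272
- 3×option 1 + 1×option 2 + 3×option 4: duration 35, value 268
Best: 272 pts.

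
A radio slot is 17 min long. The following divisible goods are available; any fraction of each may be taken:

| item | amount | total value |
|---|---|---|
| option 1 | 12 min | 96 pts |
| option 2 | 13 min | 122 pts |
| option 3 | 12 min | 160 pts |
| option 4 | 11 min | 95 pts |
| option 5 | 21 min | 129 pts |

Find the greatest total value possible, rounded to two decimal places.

Take in order of value per unit:
- option 3 (160/12 per unit): all 12 → value 160, running total 160.00
- option 2 (122/13 per unit): 5 of 13 → value 5×122/13 = 46.9231, running total 206.92
Total 206.92.

206.92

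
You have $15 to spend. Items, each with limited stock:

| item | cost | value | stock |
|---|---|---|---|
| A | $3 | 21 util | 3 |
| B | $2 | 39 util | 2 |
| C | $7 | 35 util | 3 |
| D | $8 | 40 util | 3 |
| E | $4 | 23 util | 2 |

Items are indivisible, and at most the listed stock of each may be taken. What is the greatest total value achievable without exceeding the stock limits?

Top feasible selections:
- 1×A + 2×B + 2×E: cost 15, value 145
- 2×A + 2×B + 1×E: cost 14, value 143
- 3×A + 2×B: cost 13, value 141
- 1×A + 2×B + 1×D: cost 15, value 139
Best: 145 util.

145 util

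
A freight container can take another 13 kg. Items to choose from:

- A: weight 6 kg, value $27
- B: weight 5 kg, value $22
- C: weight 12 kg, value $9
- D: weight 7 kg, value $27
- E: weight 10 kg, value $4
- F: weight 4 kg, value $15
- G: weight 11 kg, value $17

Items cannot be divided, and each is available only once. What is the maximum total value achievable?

$54

Check high-value combinations within 13 kg:
- A+D: weight 6+7=13, value 27+27=54
- A+B: weight 6+5=11, value 27+22=49
- B+D: weight 5+7=12, value 22+27=49
- A+F: weight 6+4=10, value 27+15=42
- D+F: weight 7+4=11, value 27+15=42
Best: $54.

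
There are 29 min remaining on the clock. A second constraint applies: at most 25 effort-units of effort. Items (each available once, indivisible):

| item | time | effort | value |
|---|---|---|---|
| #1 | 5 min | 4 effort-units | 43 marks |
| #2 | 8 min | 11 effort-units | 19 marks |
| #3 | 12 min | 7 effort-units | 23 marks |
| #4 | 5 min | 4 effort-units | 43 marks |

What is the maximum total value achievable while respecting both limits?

Feasible sets respecting both limits:
- #1+#3+#4: time 22, effort 15, value 109
- #1+#2+#4: time 18, effort 19, value 105
- #1+#4: time 10, effort 8, value 86
- #1+#2+#3: time 25, effort 22, value 85
Best: 109 marks.

109 marks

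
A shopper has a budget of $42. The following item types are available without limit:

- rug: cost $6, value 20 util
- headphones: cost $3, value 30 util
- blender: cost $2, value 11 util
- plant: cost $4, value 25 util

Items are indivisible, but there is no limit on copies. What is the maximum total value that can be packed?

Best value-per-unit is headphones at 30/3, and filling with it alone uses cost 14×3=42. No mix of the others beats 14×30 = 420.

420 util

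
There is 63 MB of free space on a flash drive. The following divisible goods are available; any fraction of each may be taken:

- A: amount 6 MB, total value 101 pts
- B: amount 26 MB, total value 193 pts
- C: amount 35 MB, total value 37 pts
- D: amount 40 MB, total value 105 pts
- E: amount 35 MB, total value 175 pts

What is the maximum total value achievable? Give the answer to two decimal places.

449.00

Take in order of value per unit:
- A (101/6 per unit): all 6 → value 101, running total 101.00
- B (193/26 per unit): all 26 → value 193, running total 294.00
- E (175/35 per unit): 31 of 35 → value 31×175/35 = 155.0000, running total 449.00
Total 449.00.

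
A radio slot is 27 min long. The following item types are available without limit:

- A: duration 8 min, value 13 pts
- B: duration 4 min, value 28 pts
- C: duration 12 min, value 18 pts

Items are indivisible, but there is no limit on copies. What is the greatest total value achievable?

168 pts

Best value-per-unit is B at 28/4, and filling with it alone uses duration 6×4=24. No mix of the others beats 6×28 = 168.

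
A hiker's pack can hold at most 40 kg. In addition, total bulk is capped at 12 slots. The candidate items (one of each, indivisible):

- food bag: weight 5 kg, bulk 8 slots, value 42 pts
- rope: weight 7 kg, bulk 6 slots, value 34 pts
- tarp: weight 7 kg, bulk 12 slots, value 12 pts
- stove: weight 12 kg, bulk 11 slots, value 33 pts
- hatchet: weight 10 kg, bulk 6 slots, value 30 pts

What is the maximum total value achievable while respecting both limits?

Feasible sets respecting both limits:
- rope+hatchet: weight 17, bulk 12, value 64
- food bag: weight 5, bulk 8, value 42
- rope: weight 7, bulk 6, value 34
- stove: weight 12, bulk 11, value 33
Best: 64 pts.

64 pts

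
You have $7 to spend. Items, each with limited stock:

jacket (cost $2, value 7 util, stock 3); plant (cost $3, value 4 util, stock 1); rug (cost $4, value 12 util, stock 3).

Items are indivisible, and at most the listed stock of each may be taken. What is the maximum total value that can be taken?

21 util

Best selections within cost 7 and stock limits:
- 3×jacket: cost 6, value 21
- 1×jacket + 1×rug: cost 6, value 19
- 2×jacket + 1×plant: cost 7, value 18
- 1×plant + 1×rug: cost 7, value 16
Best: 21 util.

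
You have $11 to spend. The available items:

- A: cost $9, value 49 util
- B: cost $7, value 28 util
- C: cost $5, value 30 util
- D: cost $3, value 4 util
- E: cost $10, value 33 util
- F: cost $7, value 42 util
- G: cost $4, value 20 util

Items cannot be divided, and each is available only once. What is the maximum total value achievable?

62 util

Check high-value combinations within $11:
- F+G: cost 7+4=11, value 42+20=62
- C+G: cost 5+4=9, value 30+20=50
- A: cost 9, value 49
Best: 62 util.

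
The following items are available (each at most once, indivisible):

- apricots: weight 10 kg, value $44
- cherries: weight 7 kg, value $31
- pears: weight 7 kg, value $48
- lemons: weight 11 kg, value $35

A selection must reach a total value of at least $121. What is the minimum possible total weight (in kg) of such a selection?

Subsets with value ≥ 121, sorted by total weight:
- apricots+cherries+pears: weight 24, value 123
- apricots+pears+lemons: weight 28, value 127
- apricots+cherries+pears+lemons: weight 35, value 158
Minimum weight: 24 kg.

24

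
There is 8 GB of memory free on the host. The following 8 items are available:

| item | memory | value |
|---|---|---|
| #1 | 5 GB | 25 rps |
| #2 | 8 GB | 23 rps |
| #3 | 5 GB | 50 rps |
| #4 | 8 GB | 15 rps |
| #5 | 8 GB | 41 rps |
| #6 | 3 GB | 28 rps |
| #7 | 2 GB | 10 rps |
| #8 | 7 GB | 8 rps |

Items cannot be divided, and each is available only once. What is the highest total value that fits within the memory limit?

78 rps

This is a 0/1 knapsack; check combinations near the capacity.
- #3+#6: memory 5+3=8, value 50+28=78
- #3+#7: memory 5+2=7, value 50+10=60
- #1+#6: memory 5+3=8, value 25+28=53
- #3: memory 5, value 50
Best: 78 rps.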